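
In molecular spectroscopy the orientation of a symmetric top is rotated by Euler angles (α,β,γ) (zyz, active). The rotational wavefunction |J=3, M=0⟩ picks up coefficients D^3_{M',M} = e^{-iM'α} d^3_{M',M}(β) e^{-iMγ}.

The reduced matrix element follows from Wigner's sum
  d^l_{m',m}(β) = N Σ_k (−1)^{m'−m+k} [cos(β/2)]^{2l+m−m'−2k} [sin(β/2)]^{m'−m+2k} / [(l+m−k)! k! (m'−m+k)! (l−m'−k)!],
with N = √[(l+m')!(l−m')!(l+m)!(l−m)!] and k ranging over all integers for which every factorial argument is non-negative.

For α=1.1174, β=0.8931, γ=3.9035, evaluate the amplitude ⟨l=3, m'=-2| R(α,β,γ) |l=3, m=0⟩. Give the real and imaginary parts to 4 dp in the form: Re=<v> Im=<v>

First d^3_{-2,0}(β=0.8931), then the phase factors e^{-i(-2)α} and e^{-i(0)γ}:
With c≡cos(β/2)=0.901942 and s≡sin(β/2)=0.431856, N=[1·120·6·6]^{1/2}=65.726707
k: max(0,(0)−(-2))=2 … min(3+(0),3−(-2))=3
  k=2: (−1)^0·65.7267/(12)·0.9019^4·0.4319^2 = +0.676012
  k=3: (−1)^1·65.7267/(12)·0.9019^2·0.4319^4 = -0.154980
d^3_{-2,0}(0.8931) = +0.676012 -0.154980 = +0.521032
Phases: e^{-i·(-2)·1.1174}=-0.616275+0.787531i, e^{-i·(0)·3.9035}=+1.000000+0.000000i ⇒ D=-0.321099+0.410329i

Re=-0.3211 Im=0.4103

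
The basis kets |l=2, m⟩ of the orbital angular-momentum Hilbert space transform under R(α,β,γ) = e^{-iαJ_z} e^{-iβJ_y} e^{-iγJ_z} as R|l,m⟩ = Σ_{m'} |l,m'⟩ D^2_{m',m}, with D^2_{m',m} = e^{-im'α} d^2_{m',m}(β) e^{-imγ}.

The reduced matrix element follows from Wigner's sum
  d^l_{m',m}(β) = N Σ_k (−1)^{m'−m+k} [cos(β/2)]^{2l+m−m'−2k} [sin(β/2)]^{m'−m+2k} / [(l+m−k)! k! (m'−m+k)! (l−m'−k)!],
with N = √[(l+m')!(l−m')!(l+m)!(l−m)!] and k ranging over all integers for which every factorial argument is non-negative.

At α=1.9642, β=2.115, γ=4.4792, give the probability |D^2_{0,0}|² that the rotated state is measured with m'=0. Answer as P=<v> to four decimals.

Split into d^2_{0,0}(β=2.115) × two z-phases.
Half-angle: c=0.491051, s=0.871131. N=√(2·2·2·2)=4.000000
k∈{0,1,2} keeps every argument non-negative
  k=0: (−1)^0·4.0000/(4)·0.4911^4·0.8711^0 = +0.058144
  k=1: (−1)^1·4.0000/(1)·0.4911^2·0.8711^2 = -0.731948
  k=2: (−1)^2·4.0000/(4)·0.4911^0·0.8711^4 = +0.575881
d^2_{0,0}(2.115) = +0.058144 -0.731948 +0.575881 = -0.097923
|D^2_{0,0}|² = |d^2_{0,0}(β)|² = (-0.097923)² = 0.009589 (the z-rotation phases have unit modulus)

P=0.0096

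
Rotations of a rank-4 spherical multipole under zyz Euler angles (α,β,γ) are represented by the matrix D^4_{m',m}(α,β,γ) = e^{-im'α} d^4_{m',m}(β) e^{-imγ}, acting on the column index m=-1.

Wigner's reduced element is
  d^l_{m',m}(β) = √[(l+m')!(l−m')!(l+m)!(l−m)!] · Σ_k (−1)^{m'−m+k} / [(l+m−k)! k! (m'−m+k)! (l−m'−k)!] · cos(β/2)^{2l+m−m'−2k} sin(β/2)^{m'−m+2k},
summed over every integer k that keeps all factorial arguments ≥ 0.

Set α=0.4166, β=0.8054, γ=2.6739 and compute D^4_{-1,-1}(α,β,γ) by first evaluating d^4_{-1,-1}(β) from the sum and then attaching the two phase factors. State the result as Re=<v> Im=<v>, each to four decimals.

First d^4_{-1,-1}(β=0.8054), then the phase factors e^{-i(-1)α} and e^{-i(-1)γ}:
With c≡cos(β/2)=0.920006 and s≡sin(β/2)=0.391904, N=[6·120·6·120]^{1/2}=720.000000
k∈{0,1,2,3} keeps every argument non-negative
  k=0: (−1)^0·720.0000/(720)·0.9200^8·0.3919^0 = +0.513247
  k=1: (−1)^1·720.0000/(48)·0.9200^6·0.3919^2 = -1.396995
  k=2: (−1)^2·720.0000/(24)·0.9200^4·0.3919^4 = +0.506993
  k=3: (−1)^3·720.0000/(72)·0.9200^2·0.3919^6 = -0.030666
d^4_{-1,-1}(0.8054) = +0.513247 -1.396995 +0.506993 -0.030666 = -0.407421
D = (+0.914470+0.404654i)·(-0.407421)·(-0.892611+0.450828i) = +0.406889-0.020807i

Re=0.4069 Im=-0.0208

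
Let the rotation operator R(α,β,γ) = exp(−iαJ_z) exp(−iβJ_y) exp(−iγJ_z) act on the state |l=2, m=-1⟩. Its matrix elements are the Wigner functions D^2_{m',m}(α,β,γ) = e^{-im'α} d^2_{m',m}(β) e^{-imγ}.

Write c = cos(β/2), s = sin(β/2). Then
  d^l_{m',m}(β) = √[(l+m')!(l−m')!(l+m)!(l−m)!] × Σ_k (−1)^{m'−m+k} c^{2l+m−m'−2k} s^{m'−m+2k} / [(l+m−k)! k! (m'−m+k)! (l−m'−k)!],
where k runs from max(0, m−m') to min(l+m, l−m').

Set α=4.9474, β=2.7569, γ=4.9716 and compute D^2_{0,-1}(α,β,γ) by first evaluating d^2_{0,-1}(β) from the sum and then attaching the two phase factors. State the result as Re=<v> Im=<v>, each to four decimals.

Re=0.1092 Im=-0.4118

Split into d^2_{0,-1}(β=2.7569) × two z-phases.
c=cos(2.7569/2)=0.191162, s=sin(2.7569/2)=0.981558; N=√[2·2·1·6]=4.898979
k∈{0,1} keeps every argument non-negative
  k=0: (−1)^1·4.8990/(2)·0.1912^3·0.9816^1 = -0.016796
  k=1: (−1)^2·4.8990/(2)·0.1912^1·0.9816^3 = +0.442819
d^2_{0,-1}(2.7569) = -0.016796 +0.442819 = +0.426024
Attach z-rotation phases: D = e^{-i(0)(4.9474)}·(+0.426024)·e^{-i(-1)(4.9716)} = +0.109198-0.411791i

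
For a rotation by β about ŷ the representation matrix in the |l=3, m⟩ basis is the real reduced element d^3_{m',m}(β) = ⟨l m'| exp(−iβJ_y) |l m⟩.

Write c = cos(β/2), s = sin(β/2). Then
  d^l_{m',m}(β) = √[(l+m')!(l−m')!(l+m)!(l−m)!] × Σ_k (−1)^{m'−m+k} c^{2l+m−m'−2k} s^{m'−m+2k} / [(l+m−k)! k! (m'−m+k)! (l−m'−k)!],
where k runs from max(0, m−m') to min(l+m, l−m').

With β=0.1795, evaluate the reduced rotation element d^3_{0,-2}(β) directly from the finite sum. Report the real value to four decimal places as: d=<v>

d=0.0429

d^3_{0,-2}(β=0.1795) via Wigner's sum:
With c≡cos(β/2)=0.995975 and s≡sin(β/2)=0.089630, N=[6·6·1·120]^{1/2}=65.726707
Admissible k: 0..1 (factorial args all ≥0)
  k=0: (−1)^2·65.7267/(12)·0.9960^4·0.0896^2 = +0.043297
  k=1: (−1)^3·65.7267/(12)·0.9960^2·0.0896^4 = -0.000351
d^3_{0,-2}(0.1795) = +0.043297 -0.000351 = +0.042946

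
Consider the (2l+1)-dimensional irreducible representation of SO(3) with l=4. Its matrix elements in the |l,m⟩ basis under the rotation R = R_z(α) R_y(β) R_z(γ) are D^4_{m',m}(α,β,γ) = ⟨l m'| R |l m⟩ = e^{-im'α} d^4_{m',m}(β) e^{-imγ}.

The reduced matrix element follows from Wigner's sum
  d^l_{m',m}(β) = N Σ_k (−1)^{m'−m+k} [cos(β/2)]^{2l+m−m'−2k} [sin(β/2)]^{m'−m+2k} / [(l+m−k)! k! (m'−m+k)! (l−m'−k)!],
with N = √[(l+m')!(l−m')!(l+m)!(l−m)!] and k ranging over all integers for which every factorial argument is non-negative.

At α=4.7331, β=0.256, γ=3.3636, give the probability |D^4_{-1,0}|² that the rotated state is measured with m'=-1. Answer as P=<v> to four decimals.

First d^4_{-1,0}(β=0.256), then the phase factors e^{-i(-1)α} and e^{-i(0)γ}:
With c≡cos(β/2)=0.991819 and s≡sin(β/2)=0.127651, N=[6·120·24·24]^{1/2}=643.987578
The bounds max(0,m−m')=1 and min(l+m,l−m')=4 give 4 terms
  k=1: (−1)^0·643.9876/(144)·0.9918^7·0.1277^1 = +0.538972
  k=2: (−1)^1·643.9876/(24)·0.9918^5·0.1277^3 = -0.053567
  k=3: (−1)^2·643.9876/(24)·0.9918^3·0.1277^5 = +0.000887
  k=4: (−1)^3·643.9876/(144)·0.9918^1·0.1277^7 = -0.000002
d^4_{-1,0}(0.256) = +0.538972 -0.053567 +0.000887 -0.000002 = +0.486289
|D^4_{-1,0}|² = |d^4_{-1,0}(β)|² = (+0.486289)² = 0.236477 (the z-rotation phases have unit modulus)

P=0.2365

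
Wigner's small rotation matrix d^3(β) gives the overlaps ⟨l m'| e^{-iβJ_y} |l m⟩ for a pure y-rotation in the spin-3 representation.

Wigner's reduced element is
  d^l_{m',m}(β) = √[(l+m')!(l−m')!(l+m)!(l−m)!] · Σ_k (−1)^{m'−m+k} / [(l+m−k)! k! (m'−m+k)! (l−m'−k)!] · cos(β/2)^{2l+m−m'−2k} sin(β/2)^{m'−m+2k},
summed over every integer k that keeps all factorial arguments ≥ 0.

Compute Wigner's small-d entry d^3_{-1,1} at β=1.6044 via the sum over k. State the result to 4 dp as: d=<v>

d^3_{-1,1}(β=1.6044) via Wigner's sum:
c=cos(1.6044/2)=0.695127, s=sin(1.6044/2)=0.718887; N=√[2·24·24·2]=48.000000
Admissible k: 2..4 (factorial args all ≥0)
  k=2: (−1)^0·48.0000/(8)·0.6951^4·0.7189^2 = +0.723984
  k=3: (−1)^1·48.0000/(6)·0.6951^2·0.7189^4 = -1.032431
  k=4: (−1)^2·48.0000/(48)·0.6951^0·0.7189^6 = +0.138027
d^3_{-1,1}(1.6044) = +0.723984 -1.032431 +0.138027 = -0.170420

d=-0.1704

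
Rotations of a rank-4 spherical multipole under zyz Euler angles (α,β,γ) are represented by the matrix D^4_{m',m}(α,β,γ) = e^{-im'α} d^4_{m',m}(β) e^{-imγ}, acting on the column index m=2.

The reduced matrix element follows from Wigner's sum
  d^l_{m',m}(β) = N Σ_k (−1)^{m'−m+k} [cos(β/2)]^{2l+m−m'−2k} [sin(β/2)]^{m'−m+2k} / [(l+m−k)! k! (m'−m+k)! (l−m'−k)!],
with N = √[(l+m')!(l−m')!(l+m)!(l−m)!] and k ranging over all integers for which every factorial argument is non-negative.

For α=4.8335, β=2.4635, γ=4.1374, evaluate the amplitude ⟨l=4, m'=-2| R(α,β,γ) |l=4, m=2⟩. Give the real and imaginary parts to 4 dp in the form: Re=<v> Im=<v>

First d^4_{-2,2}(β=2.4635), then the phase factors e^{-i(-2)α} and e^{-i(2)γ}:
With c≡cos(β/2)=0.332588 and s≡sin(β/2)=0.943072, N=[2·720·720·2]^{1/2}=1440.000000
k: max(0,(2)−(-2))=4 … min(4+(2),4−(-2))=6
  k=4: (−1)^0·1440.0000/(96)·0.3326^4·0.9431^4 = +0.145177
  k=5: (−1)^1·1440.0000/(120)·0.3326^2·0.9431^6 = -0.933822
  k=6: (−1)^2·1440.0000/(1440)·0.3326^0·0.9431^8 = +0.625691
d^4_{-2,2}(2.4635) = +0.145177 -0.933822 +0.625691 = -0.162954
Phases: e^{-i·(-2)·4.8335}=-0.970807-0.239860i, e^{-i·(2)·4.1374}=-0.408508-0.912755i ⇒ D=-0.028949-0.160362i

Re=-0.0289 Im=-0.1604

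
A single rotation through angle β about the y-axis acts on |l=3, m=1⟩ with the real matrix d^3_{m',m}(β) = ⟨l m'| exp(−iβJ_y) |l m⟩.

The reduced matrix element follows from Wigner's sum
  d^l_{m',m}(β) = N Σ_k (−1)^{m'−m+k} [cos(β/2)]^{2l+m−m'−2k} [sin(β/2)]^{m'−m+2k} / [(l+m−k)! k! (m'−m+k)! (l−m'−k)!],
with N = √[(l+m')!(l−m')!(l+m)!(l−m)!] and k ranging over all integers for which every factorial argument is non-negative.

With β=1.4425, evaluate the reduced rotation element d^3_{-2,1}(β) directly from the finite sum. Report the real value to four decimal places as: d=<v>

d=0.4731

d^3_{-2,1}(β=1.4425) via Wigner's sum:
With c≡cos(β/2)=0.750981 and s≡sin(β/2)=0.660324, N=[1·120·24·2]^{1/2}=75.894664
k: max(0,(1)−(-2))=3 … min(3+(1),3−(-2))=4
  k=3: (−1)^0·75.8947/(12)·0.7510^3·0.6603^3 = +0.771237
  k=4: (−1)^1·75.8947/(24)·0.7510^1·0.6603^5 = -0.298136
d^3_{-2,1}(1.4425) = +0.771237 -0.298136 = +0.473101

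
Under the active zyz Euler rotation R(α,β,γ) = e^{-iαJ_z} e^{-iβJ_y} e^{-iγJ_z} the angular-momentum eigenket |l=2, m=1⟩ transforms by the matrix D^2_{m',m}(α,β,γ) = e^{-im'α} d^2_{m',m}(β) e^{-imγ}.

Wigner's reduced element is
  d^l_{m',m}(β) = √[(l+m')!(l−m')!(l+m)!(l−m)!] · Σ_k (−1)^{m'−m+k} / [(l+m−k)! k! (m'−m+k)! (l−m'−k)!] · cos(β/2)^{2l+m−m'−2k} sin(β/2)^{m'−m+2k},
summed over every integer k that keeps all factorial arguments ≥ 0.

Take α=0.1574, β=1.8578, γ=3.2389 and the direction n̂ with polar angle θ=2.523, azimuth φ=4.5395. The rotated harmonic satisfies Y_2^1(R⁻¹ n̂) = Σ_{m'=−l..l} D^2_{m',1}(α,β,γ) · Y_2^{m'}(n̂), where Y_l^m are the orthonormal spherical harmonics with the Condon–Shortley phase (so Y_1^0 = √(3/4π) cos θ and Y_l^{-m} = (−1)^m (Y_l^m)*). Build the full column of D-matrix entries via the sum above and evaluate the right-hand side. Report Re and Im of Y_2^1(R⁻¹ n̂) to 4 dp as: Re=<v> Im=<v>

Re=0.0302 Im=-0.0243

Need the full column D^2_{m',1} for m'=−2..2 at α=0.1574, β=1.8578, γ=3.2389.
cos(β/2)=0.598715, sin(β/2)=0.800962
d^2_{-2,1}: single k=3 term ⇒ +0.615299;  D = -0.600803-0.132770i
d^2_{-1,1}: k∈[2..3] ⇒ +0.689899 -0.411573 = +0.278326;  D = -0.277824-0.016715i
d^2_{0,1}: k∈[1..2] ⇒ +0.421065 -0.753584 = -0.332519;  D = +0.330946-0.032306i
d^2_{1,1}: k∈[0..1] ⇒ +0.128494 -0.689899 = -0.561406;  D = +0.543293-0.141453i
d^2_{2,1}: single k=0 term ⇒ -0.343798;  D = +0.315015-0.137705i
Y_2^{m'}(θ=2.523,φ=4.5395) and Σ D·Y over m':
  (-0.6008-0.1328i)·(-0.1222-0.0440i)  (-0.2778-0.0167i)·(+0.0628-0.3595i)  (+0.3309-0.0323i)·(+0.3126+0.0000i)  (+0.5433-0.1415i)·(-0.0628-0.3595i)  (+0.3150-0.1377i)·(-0.1222+0.0440i)
Y_2^1(R⁻¹ n̂) = +0.030177-0.024341i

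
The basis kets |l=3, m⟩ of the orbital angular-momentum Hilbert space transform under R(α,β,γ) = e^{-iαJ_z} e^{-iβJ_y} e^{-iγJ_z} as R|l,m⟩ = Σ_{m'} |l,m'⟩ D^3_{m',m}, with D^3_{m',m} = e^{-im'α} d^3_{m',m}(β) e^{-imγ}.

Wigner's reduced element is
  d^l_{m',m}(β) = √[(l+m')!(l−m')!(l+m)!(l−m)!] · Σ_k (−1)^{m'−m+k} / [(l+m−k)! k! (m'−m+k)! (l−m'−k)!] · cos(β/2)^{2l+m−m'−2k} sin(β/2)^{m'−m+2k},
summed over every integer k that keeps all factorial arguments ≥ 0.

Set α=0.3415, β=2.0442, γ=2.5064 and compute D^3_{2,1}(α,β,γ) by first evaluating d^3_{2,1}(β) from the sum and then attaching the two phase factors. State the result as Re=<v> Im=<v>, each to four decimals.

First d^3_{2,1}(β=2.0442), then the phase factors e^{-i(2)α} and e^{-i(1)γ}:
With c≡cos(β/2)=0.521575 and s≡sin(β/2)=0.853205, N=[120·1·24·2]^{1/2}=75.894664
k∈{0,1} keeps every argument non-negative
  k=0: (−1)^1·75.8947/(24)·0.5216^5·0.8532^1 = -0.104145
  k=1: (−1)^2·75.8947/(12)·0.5216^3·0.8532^3 = +0.557368
d^3_{2,1}(2.0442) = -0.104145 +0.557368 = +0.453222
Phases: e^{-i·(2)·0.3415}=+0.775683-0.631123i, e^{-i·(1)·2.5064}=-0.804957-0.593333i ⇒ D=-0.452705+0.021659i

Re=-0.4527 Im=0.0217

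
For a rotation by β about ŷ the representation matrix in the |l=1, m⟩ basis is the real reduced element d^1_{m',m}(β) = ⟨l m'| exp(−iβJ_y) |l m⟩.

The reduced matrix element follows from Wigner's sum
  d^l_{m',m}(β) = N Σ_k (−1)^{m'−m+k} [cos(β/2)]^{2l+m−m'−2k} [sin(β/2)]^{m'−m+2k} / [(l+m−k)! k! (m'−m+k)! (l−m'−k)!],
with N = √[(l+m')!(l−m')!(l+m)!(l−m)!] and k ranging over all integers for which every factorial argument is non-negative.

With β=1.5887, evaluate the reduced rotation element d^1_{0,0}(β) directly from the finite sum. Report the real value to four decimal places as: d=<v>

d^1_{0,0}(β=1.5887) via Wigner's sum:
With c≡cos(β/2)=0.700749 and s≡sin(β/2)=0.713408, N=[1·1·1·1]^{1/2}=1.000000
Admissible k: 0..1 (factorial args all ≥0)
  k=0: (−1)^0·1.0000/(1)·0.7007^2·0.7134^0 = +0.491049
  k=1: (−1)^1·1.0000/(1)·0.7007^0·0.7134^2 = -0.508951
d^1_{0,0}(1.5887) = +0.491049 -0.508951 = -0.017903

d=-0.0179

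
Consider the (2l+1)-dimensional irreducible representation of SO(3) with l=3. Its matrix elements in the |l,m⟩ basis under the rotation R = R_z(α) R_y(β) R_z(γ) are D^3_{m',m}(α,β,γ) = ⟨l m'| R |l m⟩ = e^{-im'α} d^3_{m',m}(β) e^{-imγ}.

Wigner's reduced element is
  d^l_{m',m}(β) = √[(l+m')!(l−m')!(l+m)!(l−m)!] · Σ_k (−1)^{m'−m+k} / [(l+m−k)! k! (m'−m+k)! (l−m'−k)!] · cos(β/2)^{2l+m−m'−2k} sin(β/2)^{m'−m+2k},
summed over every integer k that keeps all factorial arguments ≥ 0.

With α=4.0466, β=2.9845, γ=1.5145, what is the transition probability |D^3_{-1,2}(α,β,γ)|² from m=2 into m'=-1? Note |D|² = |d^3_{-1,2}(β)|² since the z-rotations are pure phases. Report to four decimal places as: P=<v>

Split into d^3_{-1,2}(β=2.9845) × two z-phases.
Half-angle: c=0.078466, s=0.996917. N=√(2·24·120·1)=75.894664
k∈{3,4} keeps every argument non-negative
  k=3: (−1)^0·75.8947/(12)·0.0785^3·0.9969^3 = +0.003027
  k=4: (−1)^1·75.8947/(24)·0.0785^1·0.9969^5 = -0.244328
d^3_{-1,2}(2.9845) = +0.003027 -0.244328 = -0.241301
|D^3_{-1,2}|² = |d^3_{-1,2}(β)|² = (-0.241301)² = 0.058226 (the z-rotation phases have unit modulus)

P=0.0582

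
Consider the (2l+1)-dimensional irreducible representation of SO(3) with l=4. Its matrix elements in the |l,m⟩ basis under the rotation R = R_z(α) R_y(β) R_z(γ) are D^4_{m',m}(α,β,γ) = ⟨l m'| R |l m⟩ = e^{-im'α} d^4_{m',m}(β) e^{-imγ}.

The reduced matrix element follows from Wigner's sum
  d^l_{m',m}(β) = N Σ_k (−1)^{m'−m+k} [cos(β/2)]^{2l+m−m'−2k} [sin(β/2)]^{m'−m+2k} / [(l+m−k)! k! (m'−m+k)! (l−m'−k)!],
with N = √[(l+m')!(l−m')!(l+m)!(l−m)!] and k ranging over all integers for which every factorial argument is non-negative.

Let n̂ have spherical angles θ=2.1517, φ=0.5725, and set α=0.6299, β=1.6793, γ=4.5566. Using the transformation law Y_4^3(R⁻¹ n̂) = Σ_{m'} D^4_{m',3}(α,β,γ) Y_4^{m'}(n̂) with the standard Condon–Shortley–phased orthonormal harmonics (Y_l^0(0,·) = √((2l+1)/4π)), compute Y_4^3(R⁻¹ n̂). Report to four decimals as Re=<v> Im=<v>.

Need the full column D^4_{m',3} for m'=−4..4 at α=0.6299, β=1.6793, γ=4.5566.
cos(β/2)=0.667723, sin(β/2)=0.744409
d^4_{-4,3}: single k=7 term ⇒ +0.239235;  D = +0.036845+0.236381i
d^4_{-3,3}: k∈[6..7] ⇒ +0.531083 -0.094296 = +0.436787;  D = +0.308585+0.309124i
d^4_{-2,3}: k∈[5..6] ⇒ +0.763896 -0.316478 = +0.447418;  D = +0.441959+0.069678i
d^4_{-1,3}: k∈[4..5] ⇒ +0.807519 -0.602192 = +0.205328;  D = +0.182734-0.093636i
d^4_{0,3}: k∈[3..4] ⇒ +0.647862 -0.805218 = -0.157355;  D = -0.070894+0.140480i
d^4_{1,3}: k∈[2..3] ⇒ +0.389829 -0.807519 = -0.417691;  D = +0.067590+0.412186i
d^4_{2,3}: k∈[1..2] ⇒ +0.164836 -0.614616 = -0.449780;  D = +0.320272+0.315797i
d^4_{3,3}: k∈[0..1] ⇒ +0.039516 -0.343796 = -0.304280;  D = +0.300933+0.045009i
d^4_{4,3}: single k=0 term ⇒ -0.124604;  D = +0.110441-0.057698i
Y_4^{m'}(θ=2.1517,φ=0.5725) and Σ D·Y over m':
  (+0.0368+0.2364i)·(-0.1424-0.1626i)  (+0.3086+0.3091i)·(+0.0587+0.3970i)  (+0.4420+0.0697i)·(+0.1070-0.2359i)  (+0.1827-0.0936i)·(+0.1627-0.1049i)  (-0.0709+0.1405i)·(-0.3026+0.0000i)  (+0.0676+0.4122i)·(-0.1627-0.1049i)  (+0.3203+0.3158i)·(+0.1070+0.2359i)  (+0.3009+0.0450i)·(-0.0587+0.3970i)  (+0.1104-0.0577i)·(-0.1424+0.1626i)
Y_4^3(R⁻¹ n̂) = -0.016203+0.105464i

Re=-0.0162 Im=0.1055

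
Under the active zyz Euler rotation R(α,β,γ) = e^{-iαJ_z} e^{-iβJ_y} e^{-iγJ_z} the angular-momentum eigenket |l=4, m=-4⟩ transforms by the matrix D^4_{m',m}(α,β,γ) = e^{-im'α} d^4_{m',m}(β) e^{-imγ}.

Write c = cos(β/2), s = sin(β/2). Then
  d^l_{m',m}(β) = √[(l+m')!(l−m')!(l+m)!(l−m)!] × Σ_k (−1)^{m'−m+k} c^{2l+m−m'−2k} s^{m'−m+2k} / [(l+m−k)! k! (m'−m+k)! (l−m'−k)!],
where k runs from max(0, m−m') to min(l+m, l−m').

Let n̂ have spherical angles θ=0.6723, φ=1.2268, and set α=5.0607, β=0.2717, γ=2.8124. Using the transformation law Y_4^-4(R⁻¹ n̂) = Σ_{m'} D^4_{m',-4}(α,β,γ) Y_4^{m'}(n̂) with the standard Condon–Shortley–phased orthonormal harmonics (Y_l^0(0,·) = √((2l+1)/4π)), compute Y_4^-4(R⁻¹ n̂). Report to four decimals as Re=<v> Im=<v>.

Need the full column D^4_{m',-4} for m'=−4..4 at α=5.0607, β=0.2717, γ=2.8124.
cos(β/2)=0.990787, sin(β/2)=0.135433
d^4_{-4,-4}: single k=0 term ⇒ +0.928626;  D = +0.925912+0.070946i
d^4_{-3,-4}: single k=0 term ⇒ -0.359028;  D = -0.096400-0.345845i
d^4_{-2,-4}: single k=0 term ⇒ +0.091813;  D = -0.074717+0.053358i
d^4_{-1,-4}: single k=0 term ⇒ -0.017749;  D = +0.014625+0.010056i
d^4_{0,-4}: single k=0 term ⇒ +0.002712;  D = +0.000682-0.002625i
d^4_{1,-4}: single k=0 term ⇒ -0.000332;  D = -0.000330+0.000031i
d^4_{2,-4}: single k=0 term ⇒ +0.000032;  D = +0.000014+0.000029i
d^4_{3,-4}: single k=0 term ⇒ -0.000002;  D = +0.000002-0.000002i
d^4_{4,-4}: single k=0 term ⇒ +0.000000;  D = -0.000000-0.000000i
Y_4^{m'}(θ=0.6723,φ=1.2268) and Σ D·Y over m':
  (+0.9259+0.0709i)·(+0.0129+0.0653i)  (-0.0964-0.3458i)·(-0.2030+0.1214i)  (-0.0747+0.0534i)·(-0.3293-0.2706i)  (+0.0146+0.0101i)·(+0.0999-0.2789i)  (+0.0007-0.0026i)·(-0.2379+0.0000i)  (-0.0003+0.0000i)·(-0.0999-0.2789i)  (+0.0000+0.0000i)·(-0.3293+0.2706i)  (+0.0000-0.0000i)·(+0.2030+0.1214i)  (-0.0000-0.0000i)·(+0.0129-0.0653i)
Y_4^-4(R⁻¹ n̂) = +0.112026+0.120196i

Re=0.1120 Im=0.1202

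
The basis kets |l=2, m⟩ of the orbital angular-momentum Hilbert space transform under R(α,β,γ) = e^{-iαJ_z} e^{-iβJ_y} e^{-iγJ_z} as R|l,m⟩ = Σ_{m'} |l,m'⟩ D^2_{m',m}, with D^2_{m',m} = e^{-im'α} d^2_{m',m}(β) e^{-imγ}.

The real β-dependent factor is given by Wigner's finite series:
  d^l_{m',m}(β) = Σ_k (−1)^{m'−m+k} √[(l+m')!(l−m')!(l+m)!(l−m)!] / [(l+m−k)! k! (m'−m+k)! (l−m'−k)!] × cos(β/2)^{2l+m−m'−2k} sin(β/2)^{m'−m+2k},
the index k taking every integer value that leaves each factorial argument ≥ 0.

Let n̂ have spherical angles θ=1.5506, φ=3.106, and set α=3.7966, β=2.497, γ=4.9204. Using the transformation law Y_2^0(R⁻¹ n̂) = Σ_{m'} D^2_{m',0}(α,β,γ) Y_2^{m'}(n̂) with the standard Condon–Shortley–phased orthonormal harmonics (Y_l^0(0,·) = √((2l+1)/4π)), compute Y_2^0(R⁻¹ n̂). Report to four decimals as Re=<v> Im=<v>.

Re=-0.1264 Im=0.0000

Need the full column D^2_{m',0} for m'=−2..2 at α=3.7966, β=2.497, γ=4.9204.
cos(β/2)=0.316745, sin(β/2)=0.948511
d^2_{-2,0}: single k=2 term ⇒ +0.221096;  D = +0.057006+0.213620i
d^2_{-1,0}: k∈[1..2] ⇒ +0.073833 -0.662083 = -0.588250;  D = +0.466508+0.358342i
d^2_{0,0}: k∈[0..2] ⇒ +0.010066 -0.361048 +0.809410 = +0.458428;  D = +0.458428+0.000000i
d^2_{1,0}: k∈[0..1] ⇒ -0.073833 +0.662083 = +0.588250;  D = -0.466508+0.358342i
d^2_{2,0}: single k=0 term ⇒ +0.221096;  D = +0.057006-0.213620i
Y_2^{m'}(θ=1.5506,φ=3.106) and Σ D·Y over m':
  (+0.0570+0.2136i)·(+0.3851+0.0275i)  (+0.4665+0.3583i)·(-0.0156-0.0006i)  (+0.4584+0.0000i)·(-0.3150+0.0000i)  (-0.4665+0.3583i)·(+0.0156-0.0006i)  (+0.0570-0.2136i)·(+0.3851-0.0275i)
Y_2^0(R⁻¹ n̂) = -0.126376+0.000000i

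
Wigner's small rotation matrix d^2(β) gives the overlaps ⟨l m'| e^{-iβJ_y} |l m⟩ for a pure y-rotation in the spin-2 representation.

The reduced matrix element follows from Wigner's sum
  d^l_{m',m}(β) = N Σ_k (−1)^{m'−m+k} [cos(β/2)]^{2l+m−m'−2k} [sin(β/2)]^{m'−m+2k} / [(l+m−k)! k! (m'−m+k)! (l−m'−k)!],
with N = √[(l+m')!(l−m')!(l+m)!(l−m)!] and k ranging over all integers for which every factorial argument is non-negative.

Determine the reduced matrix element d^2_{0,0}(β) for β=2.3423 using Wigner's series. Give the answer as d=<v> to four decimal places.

d^2_{0,0}(β=2.3423) via Wigner's sum:
Half-angle: c=0.389093, s=0.921199. N=√(2·2·2·2)=4.000000
The bounds max(0,m−m')=0 and min(l+m,l−m')=2 give 3 terms
  k=0: (−1)^0·4.0000/(4)·0.3891^4·0.9212^0 = +0.022920
  k=1: (−1)^1·4.0000/(1)·0.3891^2·0.9212^2 = -0.513893
  k=2: (−1)^2·4.0000/(4)·0.3891^0·0.9212^4 = +0.720134
d^2_{0,0}(2.3423) = +0.022920 -0.513893 +0.720134 = +0.229161

d=0.2292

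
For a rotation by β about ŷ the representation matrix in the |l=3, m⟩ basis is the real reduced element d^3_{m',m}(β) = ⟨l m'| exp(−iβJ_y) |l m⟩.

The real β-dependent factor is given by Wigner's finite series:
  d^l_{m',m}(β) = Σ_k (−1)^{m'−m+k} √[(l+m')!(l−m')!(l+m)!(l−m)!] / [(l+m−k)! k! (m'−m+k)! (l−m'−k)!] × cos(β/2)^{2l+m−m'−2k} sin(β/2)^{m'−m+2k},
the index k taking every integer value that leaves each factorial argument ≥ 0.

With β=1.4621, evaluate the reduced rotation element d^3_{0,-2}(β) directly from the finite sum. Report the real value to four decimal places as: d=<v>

d=0.1468

d^3_{0,-2}(β=1.4621) via Wigner's sum:
With c≡cos(β/2)=0.744474 and s≡sin(β/2)=0.667652, N=[6·6·1·120]^{1/2}=65.726707
Admissible k: 0..1 (factorial args all ≥0)
  k=0: (−1)^2·65.7267/(12)·0.7445^4·0.6677^2 = +0.749995
  k=1: (−1)^3·65.7267/(12)·0.7445^2·0.6677^4 = -0.603197
d^3_{0,-2}(1.4621) = +0.749995 -0.603197 = +0.146798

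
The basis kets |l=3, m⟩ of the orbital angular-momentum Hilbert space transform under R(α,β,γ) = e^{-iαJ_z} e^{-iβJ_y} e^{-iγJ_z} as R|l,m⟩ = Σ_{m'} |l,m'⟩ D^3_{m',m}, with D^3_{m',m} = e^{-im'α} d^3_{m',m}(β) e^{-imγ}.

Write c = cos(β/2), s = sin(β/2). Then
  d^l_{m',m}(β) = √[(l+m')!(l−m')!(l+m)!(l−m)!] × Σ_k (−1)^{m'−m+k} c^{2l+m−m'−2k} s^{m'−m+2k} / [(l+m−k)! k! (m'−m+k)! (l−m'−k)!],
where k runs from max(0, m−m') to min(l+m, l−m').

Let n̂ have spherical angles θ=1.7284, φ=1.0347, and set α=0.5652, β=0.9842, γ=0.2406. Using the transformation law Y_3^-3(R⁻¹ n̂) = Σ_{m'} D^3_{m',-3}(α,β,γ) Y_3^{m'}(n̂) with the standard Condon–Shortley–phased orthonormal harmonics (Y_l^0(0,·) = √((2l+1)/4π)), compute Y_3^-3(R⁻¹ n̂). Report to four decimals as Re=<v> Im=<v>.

Re=0.0747 Im=-0.1695

Need the full column D^3_{m',-3} for m'=−3..3 at α=0.5652, β=0.9842, γ=0.2406.
cos(β/2)=0.881343, sin(β/2)=0.472478
d^3_{-3,-3}: single k=0 term ⇒ +0.468672;  D = -0.351051+0.310509i
d^3_{-2,-3}: single k=0 term ⇒ -0.615433;  D = +0.170908-0.591226i
d^3_{-1,-3}: single k=0 term ⇒ +0.521660;  D = +0.146066+0.500793i
d^3_{0,-3}: single k=0 term ⇒ -0.322919;  D = -0.242389-0.213364i
d^3_{1,-3}: single k=0 term ⇒ +0.149920;  D = +0.148086+0.023382i
d^3_{2,-3}: single k=0 term ⇒ -0.050831;  D = -0.046646+0.020196i
d^3_{3,-3}: single k=0 term ⇒ +0.011125;  D = +0.006254-0.009200i
Y_3^{m'}(θ=1.7284,φ=1.0347) and Σ D·Y over m':
  (-0.3511+0.3105i)·(-0.4016-0.0151i)  (+0.1709-0.5912i)·(+0.0748+0.1374i)  (+0.1461+0.5008i)·(-0.1429+0.2406i)  (-0.2424-0.2134i)·(+0.1685+0.0000i)  (+0.1481+0.0234i)·(+0.1429+0.2406i)  (-0.0466+0.0202i)·(+0.0748-0.1374i)  (+0.0063-0.0092i)·(+0.4016-0.0151i)
Y_3^-3(R⁻¹ n̂) = +0.074679-0.169460i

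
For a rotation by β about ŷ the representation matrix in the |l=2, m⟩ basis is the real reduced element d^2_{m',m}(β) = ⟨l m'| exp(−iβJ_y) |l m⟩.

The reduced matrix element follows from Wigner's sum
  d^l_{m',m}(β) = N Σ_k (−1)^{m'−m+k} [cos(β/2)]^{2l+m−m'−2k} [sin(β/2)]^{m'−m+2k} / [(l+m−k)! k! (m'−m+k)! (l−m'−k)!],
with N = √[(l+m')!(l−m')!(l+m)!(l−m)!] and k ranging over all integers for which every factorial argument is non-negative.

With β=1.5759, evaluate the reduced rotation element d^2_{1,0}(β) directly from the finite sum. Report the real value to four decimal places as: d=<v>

d^2_{1,0}(β=1.5759) via Wigner's sum:
With c≡cos(β/2)=0.705300 and s≡sin(β/2)=0.708909, N=[6·1·2·2]^{1/2}=4.898979
k∈{0,1} keeps every argument non-negative
  k=0: (−1)^1·4.8990/(2)·0.7053^3·0.7089^1 = -0.609239
  k=1: (−1)^2·4.8990/(2)·0.7053^1·0.7089^3 = +0.615490
d^2_{1,0}(1.5759) = -0.609239 +0.615490 = +0.006251

d=0.0063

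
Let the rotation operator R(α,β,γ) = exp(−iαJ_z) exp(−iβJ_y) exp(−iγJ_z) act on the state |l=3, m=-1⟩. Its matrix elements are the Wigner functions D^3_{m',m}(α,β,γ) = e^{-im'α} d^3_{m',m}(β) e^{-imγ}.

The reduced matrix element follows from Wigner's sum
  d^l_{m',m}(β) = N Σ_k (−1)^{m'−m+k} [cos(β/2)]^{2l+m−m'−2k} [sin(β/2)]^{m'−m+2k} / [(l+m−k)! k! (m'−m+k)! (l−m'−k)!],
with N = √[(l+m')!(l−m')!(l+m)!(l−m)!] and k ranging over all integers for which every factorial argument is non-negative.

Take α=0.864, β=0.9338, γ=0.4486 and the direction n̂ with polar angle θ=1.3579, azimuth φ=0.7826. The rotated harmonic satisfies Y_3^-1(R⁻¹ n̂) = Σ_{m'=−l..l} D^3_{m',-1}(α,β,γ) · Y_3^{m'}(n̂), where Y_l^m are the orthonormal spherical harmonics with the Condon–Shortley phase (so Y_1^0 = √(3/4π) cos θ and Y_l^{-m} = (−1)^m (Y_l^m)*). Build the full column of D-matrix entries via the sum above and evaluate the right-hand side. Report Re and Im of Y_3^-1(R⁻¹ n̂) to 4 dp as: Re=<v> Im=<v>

Need the full column D^3_{m',-1} for m'=−3..3 at α=0.864, β=0.9338, γ=0.4486.
cos(β/2)=0.892968, sin(β/2)=0.450120
d^3_{-3,-1}: single k=2 term ⇒ +0.498938;  D = -0.496395+0.050303i
d^3_{-2,-1}: k∈[1..2] ⇒ +0.808180 -0.410699 = +0.397481;  D = -0.226335+0.326747i
d^3_{-1,-1}: k∈[0..2] ⇒ +0.507008 -1.030601 +0.196398 = -0.327194;  D = -0.083545-0.316349i
d^3_{0,-1}: k∈[0..2] ⇒ -0.885316 +0.674847 -0.057157 = -0.267627;  D = -0.241146-0.116071i
d^3_{1,-1}: k∈[0..2] ⇒ +0.772951 -0.261864 +0.008317 = +0.519404;  D = +0.475231-0.209608i
d^3_{2,-1}: k∈[0..1] ⇒ -0.410699 +0.052177 = -0.358522;  D = -0.103000+0.343408i
d^3_{3,-1}: single k=0 term ⇒ +0.126774;  D = -0.068689-0.106553i
Y_3^{m'}(θ=1.3579,φ=0.7826) and Σ D·Y over m':
  (-0.4964+0.0503i)·(-0.2732-0.2778i)  (-0.2263+0.3267i)·(+0.0012-0.2063i)  (-0.0835-0.3163i)·(-0.1740+0.1730i)  (-0.2411-0.1161i)·(-0.2189+0.0000i)  (+0.4752-0.2096i)·(+0.1740+0.1730i)  (-0.1030+0.3434i)·(+0.0012+0.2063i)  (-0.0687-0.1066i)·(+0.2732-0.2778i)
Y_3^-1(R⁻¹ n̂) = +0.338411+0.252098i

Re=0.3384 Im=0.2521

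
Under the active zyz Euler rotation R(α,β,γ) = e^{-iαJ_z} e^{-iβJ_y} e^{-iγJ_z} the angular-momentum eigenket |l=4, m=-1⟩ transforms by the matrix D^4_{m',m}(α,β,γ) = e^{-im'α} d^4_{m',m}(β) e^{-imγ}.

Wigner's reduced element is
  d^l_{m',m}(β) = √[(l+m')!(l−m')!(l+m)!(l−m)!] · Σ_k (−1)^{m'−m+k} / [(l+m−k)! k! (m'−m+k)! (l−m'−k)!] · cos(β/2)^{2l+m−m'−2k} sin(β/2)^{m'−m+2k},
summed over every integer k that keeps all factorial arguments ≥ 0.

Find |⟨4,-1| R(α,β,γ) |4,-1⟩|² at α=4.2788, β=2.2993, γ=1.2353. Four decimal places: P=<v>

First d^4_{-1,-1}(β=2.2993), then the phase factors e^{-i(-1)α} and e^{-i(-1)γ}:
Half-angle: c=0.408807, s=0.912621. N=√(6·120·6·120)=720.000000
Admissible k: 0..3 (factorial args all ≥0)
  k=0: (−1)^0·720.0000/(720)·0.4088^8·0.9126^0 = +0.000780
  k=1: (−1)^1·720.0000/(48)·0.4088^6·0.9126^2 = -0.058315
  k=2: (−1)^2·720.0000/(24)·0.4088^4·0.9126^4 = +0.581240
  k=3: (−1)^3·720.0000/(72)·0.4088^2·0.9126^6 = -0.965559
d^4_{-1,-1}(2.2993) = +0.000780 -0.058315 +0.581240 -0.965559 = -0.441854
|D^4_{-1,-1}|² = |d^4_{-1,-1}(β)|² = (-0.441854)² = 0.195235 (the z-rotation phases have unit modulus)

P=0.1952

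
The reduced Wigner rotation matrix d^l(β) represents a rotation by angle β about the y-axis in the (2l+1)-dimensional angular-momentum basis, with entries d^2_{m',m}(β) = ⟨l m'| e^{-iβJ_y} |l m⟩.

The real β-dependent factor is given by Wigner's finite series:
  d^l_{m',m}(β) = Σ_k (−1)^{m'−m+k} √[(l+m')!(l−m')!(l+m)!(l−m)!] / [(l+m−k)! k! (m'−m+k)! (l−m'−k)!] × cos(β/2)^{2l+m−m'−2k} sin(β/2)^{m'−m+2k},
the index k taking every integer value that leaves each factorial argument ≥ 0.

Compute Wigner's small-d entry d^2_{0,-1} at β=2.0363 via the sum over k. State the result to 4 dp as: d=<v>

d=0.4913

d^2_{0,-1}(β=2.0363) via Wigner's sum:
Half-angle: c=0.524941, s=0.851138. N=√(2·2·1·6)=4.898979
k: max(0,(-1)−(0))=0 … min(2+(-1),2−(0))=1
  k=0: (−1)^1·4.8990/(2)·0.5249^3·0.8511^1 = -0.301584
  k=1: (−1)^2·4.8990/(2)·0.5249^1·0.8511^3 = +0.792843
d^2_{0,-1}(2.0363) = -0.301584 +0.792843 = +0.491258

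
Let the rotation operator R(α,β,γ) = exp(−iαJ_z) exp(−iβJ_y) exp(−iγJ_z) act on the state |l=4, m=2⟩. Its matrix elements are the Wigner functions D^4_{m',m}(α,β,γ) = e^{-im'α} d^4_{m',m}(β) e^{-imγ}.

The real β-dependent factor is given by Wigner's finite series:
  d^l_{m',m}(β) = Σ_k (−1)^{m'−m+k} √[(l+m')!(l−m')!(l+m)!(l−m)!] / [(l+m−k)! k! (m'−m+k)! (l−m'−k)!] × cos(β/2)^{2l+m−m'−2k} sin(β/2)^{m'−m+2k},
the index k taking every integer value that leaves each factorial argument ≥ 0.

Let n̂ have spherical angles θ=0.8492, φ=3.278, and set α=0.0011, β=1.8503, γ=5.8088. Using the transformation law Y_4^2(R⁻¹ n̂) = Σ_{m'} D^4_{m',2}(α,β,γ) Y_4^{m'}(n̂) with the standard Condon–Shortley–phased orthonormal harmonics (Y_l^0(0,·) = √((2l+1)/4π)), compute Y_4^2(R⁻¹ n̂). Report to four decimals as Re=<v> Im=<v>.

Need the full column D^4_{m',2} for m'=−4..4 at α=0.0011, β=1.8503, γ=5.8088.
cos(β/2)=0.601715, sin(β/2)=0.798711
d^4_{-4,2}: single k=6 term ⇒ +0.497392;  D = +0.288040+0.405501i
d^4_{-3,2}: k∈[5..6] ⇒ +0.794888 -0.466855 = +0.328032;  D = +0.190258+0.267221i
d^4_{-2,2}: k∈[4..6] ⇒ +0.800226 -1.127978 +0.165622 = -0.162130;  D = -0.094180-0.131971i
d^4_{-1,2}: k∈[3..5] ⇒ +0.568378 -1.502196 +0.529364 = -0.404454;  D = -0.235306-0.328959i
d^4_{0,2}: k∈[2..4] ⇒ +0.287240 -1.349620 +0.891745 = -0.170635;  D = -0.099426-0.138675i
d^4_{1,2}: k∈[1..3] ⇒ +0.096774 -0.852567 +1.001464 = +0.245671;  D = +0.143368+0.199499i
d^4_{2,2}: k∈[0..2] ⇒ +0.017184 -0.363333 +0.800226 = +0.454077;  D = +0.265394+0.368446i
d^4_{3,2}: k∈[0..1] ⇒ -0.085347 +0.451136 = +0.365789;  D = +0.214119+0.296572i
d^4_{4,2}: single k=0 term ⇒ +0.160215;  D = +0.093926+0.129794i
Y_4^{m'}(θ=0.8492,φ=3.278) and Σ D·Y over m':
  (+0.2880+0.4055i)·(+0.1202-0.0730i)  (+0.1903+0.2672i)·(-0.3210+0.1392i)  (-0.0942-0.1320i)·(+0.3731-0.1044i)  (-0.2353-0.3290i)·(-0.0127+0.0017i)  (-0.0994-0.1387i)·(-0.3625+0.0000i)  (+0.1434+0.1995i)·(+0.0127+0.0017i)  (+0.2654+0.3684i)·(+0.3731+0.1044i)  (+0.2141+0.2966i)·(+0.3210+0.1392i)  (+0.0939+0.1298i)·(+0.1202+0.0730i)
Y_4^2(R⁻¹ n̂) = +0.047898+0.298443i

Re=0.0479 Im=0.2984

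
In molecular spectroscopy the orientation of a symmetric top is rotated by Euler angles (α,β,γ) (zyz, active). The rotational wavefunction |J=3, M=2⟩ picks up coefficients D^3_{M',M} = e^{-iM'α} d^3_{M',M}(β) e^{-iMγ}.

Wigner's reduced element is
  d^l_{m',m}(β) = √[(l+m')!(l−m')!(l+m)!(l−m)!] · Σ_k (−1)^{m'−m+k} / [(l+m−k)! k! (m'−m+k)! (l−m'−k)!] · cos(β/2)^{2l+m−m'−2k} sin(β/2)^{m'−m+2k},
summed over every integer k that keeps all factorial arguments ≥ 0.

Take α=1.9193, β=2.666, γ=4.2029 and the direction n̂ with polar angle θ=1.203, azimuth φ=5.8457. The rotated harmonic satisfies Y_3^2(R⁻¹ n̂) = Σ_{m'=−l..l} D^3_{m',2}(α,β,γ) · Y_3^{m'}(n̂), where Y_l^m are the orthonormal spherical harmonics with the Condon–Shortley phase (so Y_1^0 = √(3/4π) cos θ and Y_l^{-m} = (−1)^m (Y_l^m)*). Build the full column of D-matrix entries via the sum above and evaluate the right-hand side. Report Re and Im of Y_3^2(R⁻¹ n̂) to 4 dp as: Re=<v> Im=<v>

Need the full column D^3_{m',2} for m'=−3..3 at α=1.9193, β=2.666, γ=4.2029.
cos(β/2)=0.235562, sin(β/2)=0.971859
d^3_{-3,2}: single k=5 term ⇒ +0.500262;  D = -0.440525-0.237064i
d^3_{-2,2}: k∈[4..5] ⇒ +0.247510 -0.842599 = -0.595089;  D = +0.086097-0.588828i
d^3_{-1,2}: k∈[3..4] ⇒ +0.075885 -0.645835 = -0.569951;  D = -0.558211+0.115083i
d^3_{0,2}: k∈[2..3] ⇒ +0.015929 -0.271134 = -0.255205;  D = +0.133788+0.217325i
d^3_{1,2}: k∈[1..2] ⇒ +0.002229 -0.075885 = -0.073655;  D = +0.045766-0.057711i
d^3_{2,2}: k∈[0..1] ⇒ +0.000171 -0.014541 = -0.014370;  D = -0.013632-0.004547i
d^3_{3,2}: single k=0 term ⇒ -0.001727;  D = +0.000046+0.001726i
Y_3^{m'}(θ=1.203,φ=5.8457) and Σ D·Y over m':
  (-0.4405-0.2371i)·(+0.0866+0.3277i)  (+0.0861-0.5888i)·(+0.2051+0.2456i)  (-0.5582+0.1151i)·(-0.0966-0.0452i)  (+0.1338+0.2173i)·(-0.3158+0.0000i)  (+0.0458-0.0577i)·(+0.0966-0.0452i)  (-0.0136-0.0045i)·(+0.2051-0.2456i)  (+0.0000+0.0017i)·(-0.0866+0.3277i)
Y_3^2(R⁻¹ n̂) = +0.216000-0.324424i

Re=0.2160 Im=-0.3244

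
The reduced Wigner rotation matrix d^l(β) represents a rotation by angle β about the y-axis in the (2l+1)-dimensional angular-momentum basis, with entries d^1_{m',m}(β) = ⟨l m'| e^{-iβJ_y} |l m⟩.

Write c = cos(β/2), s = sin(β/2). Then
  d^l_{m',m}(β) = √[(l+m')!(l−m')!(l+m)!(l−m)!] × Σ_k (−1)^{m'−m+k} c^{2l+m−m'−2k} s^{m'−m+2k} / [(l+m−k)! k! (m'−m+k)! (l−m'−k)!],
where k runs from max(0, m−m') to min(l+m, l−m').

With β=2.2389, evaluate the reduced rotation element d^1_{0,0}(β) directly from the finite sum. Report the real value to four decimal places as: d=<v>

d^1_{0,0}(β=2.2389) via Wigner's sum:
Half-angle: c=0.436177, s=0.899861. N=√(1·1·1·1)=1.000000
k∈{0,1} keeps every argument non-negative
  k=0: (−1)^0·1.0000/(1)·0.4362^2·0.8999^0 = +0.190251
  k=1: (−1)^1·1.0000/(1)·0.4362^0·0.8999^2 = -0.809749
d^1_{0,0}(2.2389) = +0.190251 -0.809749 = -0.619498

d=-0.6195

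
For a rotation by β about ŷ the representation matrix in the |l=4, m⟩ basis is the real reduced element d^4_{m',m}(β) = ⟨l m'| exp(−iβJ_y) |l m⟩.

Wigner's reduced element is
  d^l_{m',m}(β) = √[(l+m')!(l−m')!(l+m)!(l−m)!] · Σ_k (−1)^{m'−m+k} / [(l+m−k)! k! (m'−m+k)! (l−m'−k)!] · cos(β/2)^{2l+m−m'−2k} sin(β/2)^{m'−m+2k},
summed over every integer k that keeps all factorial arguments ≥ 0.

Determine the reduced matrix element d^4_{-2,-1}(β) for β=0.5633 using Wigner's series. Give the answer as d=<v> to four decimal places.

d=0.5382

d^4_{-2,-1}(β=0.5633) via Wigner's sum:
With c≡cos(β/2)=0.960598 and s≡sin(β/2)=0.277941, N=[2·720·6·120]^{1/2}=1018.233765
The bounds max(0,m−m')=1 and min(l+m,l−m')=3 give 3 terms
  k=1: (−1)^0·1018.2338/(240)·0.9606^7·0.2779^1 = +0.889982
  k=2: (−1)^1·1018.2338/(48)·0.9606^5·0.2779^3 = -0.372540
  k=3: (−1)^2·1018.2338/(72)·0.9606^3·0.2779^5 = +0.020792
d^4_{-2,-1}(0.5633) = +0.889982 -0.372540 +0.020792 = +0.538234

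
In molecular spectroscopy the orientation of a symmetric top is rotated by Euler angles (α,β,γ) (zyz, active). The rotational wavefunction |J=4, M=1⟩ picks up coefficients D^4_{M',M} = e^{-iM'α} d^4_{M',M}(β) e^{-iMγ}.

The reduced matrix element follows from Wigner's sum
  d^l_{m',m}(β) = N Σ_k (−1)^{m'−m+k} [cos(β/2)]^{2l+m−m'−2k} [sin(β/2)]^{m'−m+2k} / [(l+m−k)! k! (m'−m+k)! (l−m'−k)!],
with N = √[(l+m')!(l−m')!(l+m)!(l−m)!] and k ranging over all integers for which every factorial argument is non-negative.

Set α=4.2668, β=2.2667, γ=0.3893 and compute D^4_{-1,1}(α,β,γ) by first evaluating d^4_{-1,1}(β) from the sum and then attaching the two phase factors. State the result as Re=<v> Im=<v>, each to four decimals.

Split into d^4_{-1,1}(β=2.2667) × two z-phases.
Half-angle: c=0.423628, s=0.905836. N=√(6·120·120·6)=720.000000
The bounds max(0,m−m')=2 and min(l+m,l−m')=5 give 4 terms
  k=2: (−1)^0·720.0000/(72)·0.4236^6·0.9058^2 = +0.047425
  k=3: (−1)^1·720.0000/(24)·0.4236^4·0.9058^4 = -0.650515
  k=4: (−1)^2·720.0000/(48)·0.4236^2·0.9058^6 = +1.487163
  k=5: (−1)^3·720.0000/(720)·0.4236^0·0.9058^8 = -0.453313
d^4_{-1,1}(2.2667) = +0.047425 -0.650515 +1.487163 -0.453313 = +0.430759
Phases: e^{-i·(-1)·4.2668}=-0.430989-0.902357i, e^{-i·(1)·0.3893}=+0.925175-0.379541i ⇒ D=-0.319288-0.289151i

Re=-0.3193 Im=-0.2892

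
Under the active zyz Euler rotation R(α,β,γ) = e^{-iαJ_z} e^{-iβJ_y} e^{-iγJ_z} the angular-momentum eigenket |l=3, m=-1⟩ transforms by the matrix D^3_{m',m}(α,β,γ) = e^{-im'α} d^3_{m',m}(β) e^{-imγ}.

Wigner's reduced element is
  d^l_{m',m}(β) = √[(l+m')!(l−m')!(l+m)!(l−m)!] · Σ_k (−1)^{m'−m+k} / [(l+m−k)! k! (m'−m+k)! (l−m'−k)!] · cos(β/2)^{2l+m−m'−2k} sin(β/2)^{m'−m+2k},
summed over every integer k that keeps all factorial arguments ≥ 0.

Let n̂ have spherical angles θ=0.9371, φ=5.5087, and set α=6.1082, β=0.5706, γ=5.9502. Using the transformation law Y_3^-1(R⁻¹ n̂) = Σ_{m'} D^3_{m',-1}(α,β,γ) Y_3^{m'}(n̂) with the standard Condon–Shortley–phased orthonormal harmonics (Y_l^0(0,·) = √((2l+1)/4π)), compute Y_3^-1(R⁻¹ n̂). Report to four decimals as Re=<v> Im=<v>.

Re=0.3250 Im=0.3040

Need the full column D^3_{m',-1} for m'=−3..3 at α=6.1082, β=0.5706, γ=5.9502.
cos(β/2)=0.959577, sin(β/2)=0.281445
d^3_{-3,-1}: single k=2 term ⇒ +0.260108;  D = +0.170110-0.196771i
d^3_{-2,-1}: k∈[1..2] ⇒ +0.724092 -0.124581 = +0.599511;  D = +0.465047-0.378345i
d^3_{-1,-1}: k∈[0..2] ⇒ +0.780692 -0.537277 +0.034665 = +0.278080;  D = +0.242968-0.135260i
d^3_{0,-1}: k∈[0..2] ⇒ -0.793203 +0.204708 -0.005870 = -0.594366;  D = -0.561718+0.194278i
d^3_{1,-1}: k∈[0..2] ⇒ +0.402957 -0.046220 +0.000497 = +0.357235;  D = +0.352785-0.056209i
d^3_{2,-1}: k∈[0..1] ⇒ -0.124581 +0.005359 = -0.119222;  D = -0.119205-0.002025i
d^3_{3,-1}: single k=0 term ⇒ +0.022376;  D = +0.021965+0.004269i
Y_3^{m'}(θ=0.9371,φ=5.5087) and Σ D·Y over m':
  (+0.1701-0.1968i)·(-0.1492+0.1594i)  (+0.4650-0.3783i)·(+0.0086+0.3929i)  (+0.2430-0.1353i)·(+0.1402+0.1372i)  (-0.5617+0.1943i)·(-0.2755+0.0000i)  (+0.3528-0.0562i)·(-0.1402+0.1372i)  (-0.1192-0.0020i)·(+0.0086-0.3929i)  (+0.0220+0.0043i)·(+0.1492+0.1594i)
Y_3^-1(R⁻¹ n̂) = +0.325017+0.303994i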